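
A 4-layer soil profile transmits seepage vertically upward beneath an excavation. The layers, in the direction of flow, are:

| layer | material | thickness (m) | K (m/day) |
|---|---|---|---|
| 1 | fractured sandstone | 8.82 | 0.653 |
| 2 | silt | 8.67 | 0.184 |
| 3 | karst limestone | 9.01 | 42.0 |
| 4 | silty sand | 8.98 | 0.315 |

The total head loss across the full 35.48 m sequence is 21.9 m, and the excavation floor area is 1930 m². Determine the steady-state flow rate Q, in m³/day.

Flow is perpendicular to layering, so the layers act in series and the equivalent K is the thickness-weighted harmonic mean.
Total thickness L = 8.82 + 8.67 + 9.01 + 8.98 = 35.48 m.
Σ(b_i/K_i) = 8.82/0.653 + 8.67/0.184 + 9.01/42.0 + 8.98/0.315 = 89.35 d.
K_eq = L / Σ(b_i/K_i) = 35.48 / 89.35 = 0.3971 m/day.
Q = K_eq · A · (Δh/L) = 0.3971 × 1930 × (21.9/35.48) = 473.1 m³/day.

473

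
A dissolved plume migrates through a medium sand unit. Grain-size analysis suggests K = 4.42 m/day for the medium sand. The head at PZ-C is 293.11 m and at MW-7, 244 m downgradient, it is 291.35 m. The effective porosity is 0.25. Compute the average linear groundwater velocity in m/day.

0.128

Hydraulic gradient i = (293.11 − 291.35) / 244 = 1.76 / 244 = 0.007213.
Darcy flux q = K · i = 4.420 × 0.007213 = 0.03188 m/day.
Seepage velocity v = q / n_e = 0.03188 / 0.25 = 0.1275 m/day.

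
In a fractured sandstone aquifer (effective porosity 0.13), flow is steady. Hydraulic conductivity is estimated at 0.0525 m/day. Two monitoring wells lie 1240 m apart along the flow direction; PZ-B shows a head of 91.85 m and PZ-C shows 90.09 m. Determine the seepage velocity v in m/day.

0.000573

Hydraulic gradient i = (91.85 − 90.09) / 1240 = 1.76 / 1240 = 0.001419.
Darcy flux q = K · i = 0.05250 × 0.001419 = 7.452e-05 m/day.
Seepage velocity v = q / n_e = 7.452e-05 / 0.13 = 0.0005732 m/day.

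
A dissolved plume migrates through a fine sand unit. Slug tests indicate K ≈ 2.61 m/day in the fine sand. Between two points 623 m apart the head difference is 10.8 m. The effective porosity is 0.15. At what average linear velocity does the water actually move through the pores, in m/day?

0.302

Hydraulic gradient i = Δh / L = 10.8 / 623 = 0.01734.
Darcy flux q = K · i = 2.610 × 0.01734 = 0.04525 m/day.
Seepage velocity v = q / n_e = 0.04525 / 0.15 = 0.3016 m/day.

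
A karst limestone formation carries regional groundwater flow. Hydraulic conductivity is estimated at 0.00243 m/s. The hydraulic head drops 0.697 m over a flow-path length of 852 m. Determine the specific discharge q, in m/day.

0.172

Convert K: 0.00243 m/s × 86400 = 210.0 m/day.
Hydraulic gradient i = Δh / L = 0.697 / 852 = 0.0008181.
Specific discharge q = K · i = 210.0 × 0.0008181 = 0.1718 m/day.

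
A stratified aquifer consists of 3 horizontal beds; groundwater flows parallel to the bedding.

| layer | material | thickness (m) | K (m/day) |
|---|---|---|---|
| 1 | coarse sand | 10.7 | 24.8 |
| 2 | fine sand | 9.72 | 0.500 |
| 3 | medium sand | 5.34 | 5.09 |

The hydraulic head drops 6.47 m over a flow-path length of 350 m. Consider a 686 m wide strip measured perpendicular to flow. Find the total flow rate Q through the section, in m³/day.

3770

Flow is parallel to layering, so each bed carries its own Darcy discharge and the transmissivities add.
Σ(K_i·b_i) = 24.8×10.7 + 0.500×9.72 + 5.09×5.34 = 297.4 m²/day.
Hydraulic gradient i = Δh / L = 6.47 / 350 = 0.01849.
Q = Σ(K_i·b_i) · W · i = 297.4 × 686 × 0.01849 = 3771 m³/day.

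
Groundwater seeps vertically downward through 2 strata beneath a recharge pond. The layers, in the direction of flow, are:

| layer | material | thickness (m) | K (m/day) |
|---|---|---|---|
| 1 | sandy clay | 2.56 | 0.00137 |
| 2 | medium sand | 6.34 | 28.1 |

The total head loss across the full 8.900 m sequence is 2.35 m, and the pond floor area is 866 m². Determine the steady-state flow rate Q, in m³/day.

Flow is perpendicular to layering, so the layers act in series and the equivalent K is the thickness-weighted harmonic mean.
Total thickness L = 2.56 + 6.34 = 8.900 m.
Σ(b_i/K_i) = 2.56/0.00137 + 6.34/28.1 = 1869 d.
K_eq = L / Σ(b_i/K_i) = 8.900 / 1869 = 0.004762 m/day.
Q = K_eq · A · (Δh/L) = 0.004762 × 866 × (2.35/8.900) = 1.089 m³/day.

1.09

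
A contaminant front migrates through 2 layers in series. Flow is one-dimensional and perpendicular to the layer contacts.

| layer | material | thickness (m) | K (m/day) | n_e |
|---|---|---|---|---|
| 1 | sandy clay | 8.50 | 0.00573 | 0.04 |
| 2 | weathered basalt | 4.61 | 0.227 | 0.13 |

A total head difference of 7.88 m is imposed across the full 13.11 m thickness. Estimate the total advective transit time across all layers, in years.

With flow normal to the layers, continuity requires the same specific discharge q through every layer.
Σ(b_i/K_i) = 8.50/0.00573 + 4.61/0.227 = 1504 d.
q = Δh / Σ(b_i/K_i) = 7.88 / 1504 = 0.005240 m/day.
In each layer the seepage velocity is v_i = q/n_i, so the layer transit time is t_i = b_i·n_i / q:
  layer 1 (sandy clay): t_1 = 8.50 × 0.04 / 0.005240 = 64.88 d
  layer 2 (weathered basalt): t_2 = 4.61 × 0.13 / 0.005240 = 114.4 d
Total t = Σ t_i = 179.2 days = 0.4907 years.

0.491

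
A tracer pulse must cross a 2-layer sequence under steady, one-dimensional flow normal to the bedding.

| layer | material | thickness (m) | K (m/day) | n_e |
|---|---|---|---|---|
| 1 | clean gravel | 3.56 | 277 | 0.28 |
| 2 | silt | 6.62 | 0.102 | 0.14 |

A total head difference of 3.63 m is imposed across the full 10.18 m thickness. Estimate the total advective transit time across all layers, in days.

With flow normal to the layers, continuity requires the same specific discharge q through every layer.
Σ(b_i/K_i) = 3.56/277 + 6.62/0.102 = 64.91 d.
q = Δh / Σ(b_i/K_i) = 3.63 / 64.91 = 0.05592 m/day.
In each layer the seepage velocity is v_i = q/n_i, so the layer transit time is t_i = b_i·n_i / q:
  layer 1 (clean gravel): t_1 = 3.56 × 0.28 / 0.05592 = 17.83 d
  layer 2 (silt): t_2 = 6.62 × 0.14 / 0.05592 = 16.57 d
Total t = Σ t_i = 34.40 days.

34.4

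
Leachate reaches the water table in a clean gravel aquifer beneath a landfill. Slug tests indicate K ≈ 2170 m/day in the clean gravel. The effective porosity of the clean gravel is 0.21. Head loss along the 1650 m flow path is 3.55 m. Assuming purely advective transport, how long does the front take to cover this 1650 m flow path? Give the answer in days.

Hydraulic gradient i = Δh / L = 3.55 / 1650 = 0.002152.
Darcy flux q = K · i = 2170 × 0.002152 = 4.669 m/day.
Seepage velocity v = q / n_e = 4.669 / 0.21 = 22.23 m/day.
Travel time t = L / v = 1650 / 22.23 = 74.22 days.

74.2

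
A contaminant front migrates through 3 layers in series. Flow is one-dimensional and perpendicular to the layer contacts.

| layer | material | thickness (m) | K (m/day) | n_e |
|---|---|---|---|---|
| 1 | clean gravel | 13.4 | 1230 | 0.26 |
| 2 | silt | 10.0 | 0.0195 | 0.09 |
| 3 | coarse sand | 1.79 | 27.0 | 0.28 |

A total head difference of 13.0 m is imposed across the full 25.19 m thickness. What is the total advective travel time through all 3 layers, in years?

With flow normal to the layers, continuity requires the same specific discharge q through every layer.
Σ(b_i/K_i) = 13.4/1230 + 10.0/0.0195 + 1.79/27.0 = 512.9 d.
q = Δh / Σ(b_i/K_i) = 13.0 / 512.9 = 0.02535 m/day.
In each layer the seepage velocity is v_i = q/n_i, so the layer transit time is t_i = b_i·n_i / q:
  layer 1 (clean gravel): t_1 = 13.4 × 0.26 / 0.02535 = 137.5 d
  layer 2 (silt): t_2 = 10.0 × 0.09 / 0.02535 = 35.51 d
  layer 3 (coarse sand): t_3 = 1.79 × 0.28 / 0.02535 = 19.77 d
Total t = Σ t_i = 192.7 days = 0.5277 years.

0.528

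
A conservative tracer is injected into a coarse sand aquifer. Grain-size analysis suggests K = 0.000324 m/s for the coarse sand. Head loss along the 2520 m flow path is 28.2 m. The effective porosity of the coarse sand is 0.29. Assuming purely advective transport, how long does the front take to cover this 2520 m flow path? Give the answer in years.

6.39

Convert K: 0.000324 m/s × 86400 = 27.99 m/day.
Hydraulic gradient i = Δh / L = 28.2 / 2520 = 0.01119.
Darcy flux q = K · i = 27.99 × 0.01119 = 0.3133 m/day.
Seepage velocity v = q / n_e = 0.3133 / 0.29 = 1.080 m/day.
Travel time t = L / v = 2520 / 1.080 = 2333 days = 6.387 years.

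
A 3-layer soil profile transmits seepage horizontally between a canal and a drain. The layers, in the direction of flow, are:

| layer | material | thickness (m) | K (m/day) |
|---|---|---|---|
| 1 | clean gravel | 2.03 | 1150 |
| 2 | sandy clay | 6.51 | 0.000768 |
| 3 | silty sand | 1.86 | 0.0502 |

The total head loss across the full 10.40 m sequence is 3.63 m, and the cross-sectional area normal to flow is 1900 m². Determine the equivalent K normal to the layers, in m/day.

0.00122

Flow is perpendicular to layering, so the layers act in series and the equivalent K is the thickness-weighted harmonic mean.
Total thickness L = 2.03 + 6.51 + 1.86 = 10.40 m.
Σ(b_i/K_i) = 2.03/1150 + 6.51/0.000768 + 1.86/0.0502 = 8514 d.
K_eq = L / Σ(b_i/K_i) = 10.40 / 8514 = 0.001222 m/day.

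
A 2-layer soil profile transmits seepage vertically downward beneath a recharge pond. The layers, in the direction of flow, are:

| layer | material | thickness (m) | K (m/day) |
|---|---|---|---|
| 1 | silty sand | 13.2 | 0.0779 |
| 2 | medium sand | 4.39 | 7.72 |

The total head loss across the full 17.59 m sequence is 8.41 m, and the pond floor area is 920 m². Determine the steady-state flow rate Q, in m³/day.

Flow is perpendicular to layering, so the layers act in series and the equivalent K is the thickness-weighted harmonic mean.
Total thickness L = 13.2 + 4.39 = 17.59 m.
Σ(b_i/K_i) = 13.2/0.0779 + 4.39/7.72 = 170.0 d.
K_eq = L / Σ(b_i/K_i) = 17.59 / 170.0 = 0.1035 m/day.
Q = K_eq · A · (Δh/L) = 0.1035 × 920 × (8.41/17.59) = 45.51 m³/day.

45.5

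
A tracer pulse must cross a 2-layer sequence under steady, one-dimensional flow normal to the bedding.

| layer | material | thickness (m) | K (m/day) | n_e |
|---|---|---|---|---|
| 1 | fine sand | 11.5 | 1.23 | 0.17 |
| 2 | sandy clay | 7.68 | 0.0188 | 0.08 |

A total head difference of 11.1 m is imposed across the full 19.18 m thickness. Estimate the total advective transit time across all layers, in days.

With flow normal to the layers, continuity requires the same specific discharge q through every layer.
Σ(b_i/K_i) = 11.5/1.23 + 7.68/0.0188 = 417.9 d.
q = Δh / Σ(b_i/K_i) = 11.1 / 417.9 = 0.02656 m/day.
In each layer the seepage velocity is v_i = q/n_i, so the layer transit time is t_i = b_i·n_i / q:
  layer 1 (fine sand): t_1 = 11.5 × 0.17 / 0.02656 = 73.60 d
  layer 2 (sandy clay): t_2 = 7.68 × 0.08 / 0.02656 = 23.13 d
Total t = Σ t_i = 96.73 days.

96.7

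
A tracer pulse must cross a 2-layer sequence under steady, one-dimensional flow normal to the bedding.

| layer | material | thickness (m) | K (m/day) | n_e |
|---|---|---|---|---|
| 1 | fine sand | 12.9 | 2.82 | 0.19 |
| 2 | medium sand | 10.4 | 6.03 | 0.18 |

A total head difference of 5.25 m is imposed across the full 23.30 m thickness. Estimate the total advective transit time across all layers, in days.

5.19

With flow normal to the layers, continuity requires the same specific discharge q through every layer.
Σ(b_i/K_i) = 12.9/2.82 + 10.4/6.03 = 6.299 d.
q = Δh / Σ(b_i/K_i) = 5.25 / 6.299 = 0.8334 m/day.
In each layer the seepage velocity is v_i = q/n_i, so the layer transit time is t_i = b_i·n_i / q:
  layer 1 (fine sand): t_1 = 12.9 × 0.19 / 0.8334 = 2.941 d
  layer 2 (medium sand): t_2 = 10.4 × 0.18 / 0.8334 = 2.246 d
Total t = Σ t_i = 5.187 days.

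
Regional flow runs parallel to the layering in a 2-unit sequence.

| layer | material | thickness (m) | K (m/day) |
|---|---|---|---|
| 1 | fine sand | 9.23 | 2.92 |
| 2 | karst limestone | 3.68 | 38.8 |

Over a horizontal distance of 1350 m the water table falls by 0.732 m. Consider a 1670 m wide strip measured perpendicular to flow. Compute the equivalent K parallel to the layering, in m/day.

13.1

Flow is parallel to layering, so each bed carries its own Darcy discharge and the transmissivities add.
Σ(K_i·b_i) = 2.92×9.23 + 38.8×3.68 = 169.7 m²/day.
Total thickness b = 12.91 m, so K_eq = Σ(K_i·b_i)/b = 13.15 m/day.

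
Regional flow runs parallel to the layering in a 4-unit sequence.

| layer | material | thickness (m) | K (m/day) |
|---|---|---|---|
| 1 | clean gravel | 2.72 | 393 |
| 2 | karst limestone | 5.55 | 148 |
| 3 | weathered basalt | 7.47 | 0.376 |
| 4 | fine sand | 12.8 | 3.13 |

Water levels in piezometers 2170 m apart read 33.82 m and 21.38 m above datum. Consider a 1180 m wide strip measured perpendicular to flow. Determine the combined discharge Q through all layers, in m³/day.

13100

Flow is parallel to layering, so each bed carries its own Darcy discharge and the transmissivities add.
Σ(K_i·b_i) = 393×2.72 + 148×5.55 + 0.376×7.47 + 3.13×12.8 = 1933 m²/day.
Hydraulic gradient i = (33.82 − 21.38) / 2170 = 12.44 / 2170 = 0.005733.
Q = Σ(K_i·b_i) · W · i = 1933 × 1180 × 0.005733 = 13078 m³/day.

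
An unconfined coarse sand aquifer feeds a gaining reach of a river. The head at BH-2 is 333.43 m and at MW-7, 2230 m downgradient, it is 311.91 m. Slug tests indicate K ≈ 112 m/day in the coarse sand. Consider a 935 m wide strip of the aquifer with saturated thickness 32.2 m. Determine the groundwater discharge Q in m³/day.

32500

Cross-sectional area A = 935 × 32.2 = 30107 m².
Hydraulic gradient i = (333.43 − 311.91) / 2230 = 21.52 / 2230 = 0.009650.
Darcy's law: Q = K · A · i = 112.0 × 30107 × 0.009650 = 32540 m³/day.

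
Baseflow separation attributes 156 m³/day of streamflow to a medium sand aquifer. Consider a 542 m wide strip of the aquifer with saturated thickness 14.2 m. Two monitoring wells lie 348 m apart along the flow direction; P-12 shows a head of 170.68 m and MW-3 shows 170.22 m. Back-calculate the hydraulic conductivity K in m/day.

15.3

Cross-sectional area A = 542 × 14.2 = 7696 m².
Hydraulic gradient i = (170.68 − 170.22) / 348 = 0.46 / 348 = 0.001322.
From Q = K·A·i, K = Q / (A·i) = 156 / (7696 × 0.001322) = 15.33 m/day.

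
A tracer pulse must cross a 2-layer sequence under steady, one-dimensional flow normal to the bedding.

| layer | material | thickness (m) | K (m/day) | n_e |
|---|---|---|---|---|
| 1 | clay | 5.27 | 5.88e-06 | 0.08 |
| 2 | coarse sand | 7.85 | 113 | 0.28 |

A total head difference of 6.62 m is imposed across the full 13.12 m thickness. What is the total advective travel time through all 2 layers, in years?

971

With flow normal to the layers, continuity requires the same specific discharge q through every layer.
Σ(b_i/K_i) = 5.27/5.88e-06 + 7.85/113 = 8.963e+05 d.
q = Δh / Σ(b_i/K_i) = 6.62 / 8.963e+05 = 7.386e-06 m/day.
In each layer the seepage velocity is v_i = q/n_i, so the layer transit time is t_i = b_i·n_i / q:
  layer 1 (clay): t_1 = 5.27 × 0.08 / 7.386e-06 = 57079 d
  layer 2 (coarse sand): t_2 = 7.85 × 0.28 / 7.386e-06 = 2.976e+05 d
Total t = Σ t_i = 3.547e+05 days = 971.0 years.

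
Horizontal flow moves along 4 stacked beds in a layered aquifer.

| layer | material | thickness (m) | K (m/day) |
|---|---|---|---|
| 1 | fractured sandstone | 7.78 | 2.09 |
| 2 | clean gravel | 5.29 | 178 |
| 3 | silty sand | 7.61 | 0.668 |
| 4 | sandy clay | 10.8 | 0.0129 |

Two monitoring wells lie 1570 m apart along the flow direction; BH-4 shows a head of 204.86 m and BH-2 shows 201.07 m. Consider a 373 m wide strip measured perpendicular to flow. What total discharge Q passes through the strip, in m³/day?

867

Flow is parallel to layering, so each bed carries its own Darcy discharge and the transmissivities add.
Σ(K_i·b_i) = 2.09×7.78 + 178×5.29 + 0.668×7.61 + 0.0129×10.8 = 963.1 m²/day.
Hydraulic gradient i = (204.86 − 201.07) / 1570 = 3.79 / 1570 = 0.002414.
Q = Σ(K_i·b_i) · W · i = 963.1 × 373 × 0.002414 = 867.2 m³/day.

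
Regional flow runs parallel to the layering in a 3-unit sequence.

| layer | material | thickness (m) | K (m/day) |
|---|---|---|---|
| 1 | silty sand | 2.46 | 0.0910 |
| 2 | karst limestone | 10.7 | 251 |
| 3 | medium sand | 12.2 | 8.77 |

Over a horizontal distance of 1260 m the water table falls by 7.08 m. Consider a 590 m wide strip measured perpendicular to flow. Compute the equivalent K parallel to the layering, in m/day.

110

Flow is parallel to layering, so each bed carries its own Darcy discharge and the transmissivities add.
Σ(K_i·b_i) = 0.0910×2.46 + 251×10.7 + 8.77×12.2 = 2793 m²/day.
Total thickness b = 25.36 m, so K_eq = Σ(K_i·b_i)/b = 110.1 m/day.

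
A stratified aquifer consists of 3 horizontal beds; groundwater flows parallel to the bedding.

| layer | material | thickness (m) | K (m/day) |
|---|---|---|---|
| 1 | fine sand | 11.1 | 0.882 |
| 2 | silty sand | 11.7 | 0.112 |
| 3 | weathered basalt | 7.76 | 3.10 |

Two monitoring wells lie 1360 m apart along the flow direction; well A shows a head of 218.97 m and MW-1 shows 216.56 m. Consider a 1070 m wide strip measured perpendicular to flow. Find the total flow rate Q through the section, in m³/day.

Flow is parallel to layering, so each bed carries its own Darcy discharge and the transmissivities add.
Σ(K_i·b_i) = 0.882×11.1 + 0.112×11.7 + 3.10×7.76 = 35.16 m²/day.
Hydraulic gradient i = (218.97 − 216.56) / 1360 = 2.41 / 1360 = 0.001772.
Q = Σ(K_i·b_i) · W · i = 35.16 × 1070 × 0.001772 = 66.66 m³/day.

66.7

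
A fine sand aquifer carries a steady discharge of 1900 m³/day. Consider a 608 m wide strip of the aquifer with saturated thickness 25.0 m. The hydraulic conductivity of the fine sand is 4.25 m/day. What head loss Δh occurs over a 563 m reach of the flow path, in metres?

Cross-sectional area A = 608 × 25.0 = 15200 m².
From Q = K·A·i, i = Q / (K·A) = 1900 / (4.250 × 15200) = 0.02941.
Head loss Δh = i · L = 0.02941 × 563 = 16.56 m.

16.6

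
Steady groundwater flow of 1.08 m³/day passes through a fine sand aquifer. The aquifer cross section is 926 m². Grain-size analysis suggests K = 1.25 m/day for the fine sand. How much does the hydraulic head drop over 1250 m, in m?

From Q = K·A·i, i = Q / (K·A) = 1.08 / (1.250 × 926.0) = 0.0009330.
Head loss Δh = i · L = 0.0009330 × 1250 = 1.166 m.

1.17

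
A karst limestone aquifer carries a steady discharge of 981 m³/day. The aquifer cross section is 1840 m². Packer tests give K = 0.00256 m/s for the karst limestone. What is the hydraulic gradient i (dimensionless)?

Convert K: 0.00256 m/s × 86400 = 221.2 m/day.
From Q = K·A·i, i = Q / (K·A) = 981 / (221.2 × 1840) = 0.002410.

0.00241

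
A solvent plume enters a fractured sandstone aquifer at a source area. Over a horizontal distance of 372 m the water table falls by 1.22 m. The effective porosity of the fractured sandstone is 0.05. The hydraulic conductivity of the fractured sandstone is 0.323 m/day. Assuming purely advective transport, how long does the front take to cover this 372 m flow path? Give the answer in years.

Hydraulic gradient i = Δh / L = 1.22 / 372 = 0.003280.
Darcy flux q = K · i = 0.3230 × 0.003280 = 0.001059 m/day.
Seepage velocity v = q / n_e = 0.001059 / 0.05 = 0.02119 m/day.
Travel time t = L / v = 372 / 0.02119 = 17559 days = 48.07 years.

48.1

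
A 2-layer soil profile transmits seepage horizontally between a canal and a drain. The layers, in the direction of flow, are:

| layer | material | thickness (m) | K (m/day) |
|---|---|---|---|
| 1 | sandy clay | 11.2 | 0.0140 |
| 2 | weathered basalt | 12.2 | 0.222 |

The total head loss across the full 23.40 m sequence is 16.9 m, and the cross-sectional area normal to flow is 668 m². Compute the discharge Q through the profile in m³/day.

13.2

Flow is perpendicular to layering, so the layers act in series and the equivalent K is the thickness-weighted harmonic mean.
Total thickness L = 11.2 + 12.2 = 23.40 m.
Σ(b_i/K_i) = 11.2/0.0140 + 12.2/0.222 = 855.0 d.
K_eq = L / Σ(b_i/K_i) = 23.40 / 855.0 = 0.02737 m/day.
Q = K_eq · A · (Δh/L) = 0.02737 × 668 × (16.9/23.40) = 13.20 m³/day.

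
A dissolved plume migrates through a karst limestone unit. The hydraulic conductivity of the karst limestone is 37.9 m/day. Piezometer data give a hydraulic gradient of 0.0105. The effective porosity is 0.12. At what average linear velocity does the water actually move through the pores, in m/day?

3.32

Hydraulic gradient i = 0.0105.
Darcy flux q = K · i = 37.90 × 0.01050 = 0.3980 m/day.
Seepage velocity v = q / n_e = 0.3980 / 0.12 = 3.316 m/day.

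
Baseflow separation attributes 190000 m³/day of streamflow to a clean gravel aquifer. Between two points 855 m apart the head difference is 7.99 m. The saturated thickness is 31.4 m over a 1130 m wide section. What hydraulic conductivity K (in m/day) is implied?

Cross-sectional area A = 1130 × 31.4 = 35482 m².
Hydraulic gradient i = Δh / L = 7.99 / 855 = 0.009345.
From Q = K·A·i, K = Q / (A·i) = 190000 / (35482 × 0.009345) = 573.0 m/day.

573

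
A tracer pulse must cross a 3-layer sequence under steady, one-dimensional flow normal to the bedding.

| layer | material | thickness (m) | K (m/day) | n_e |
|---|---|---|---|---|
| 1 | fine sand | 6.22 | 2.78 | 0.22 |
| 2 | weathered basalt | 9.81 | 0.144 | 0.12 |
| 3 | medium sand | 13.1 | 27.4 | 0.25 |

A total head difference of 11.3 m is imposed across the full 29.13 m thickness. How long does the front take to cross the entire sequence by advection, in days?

With flow normal to the layers, continuity requires the same specific discharge q through every layer.
Σ(b_i/K_i) = 6.22/2.78 + 9.81/0.144 + 13.1/27.4 = 70.84 d.
q = Δh / Σ(b_i/K_i) = 11.3 / 70.84 = 0.1595 m/day.
In each layer the seepage velocity is v_i = q/n_i, so the layer transit time is t_i = b_i·n_i / q:
  layer 1 (fine sand): t_1 = 6.22 × 0.22 / 0.1595 = 8.579 d
  layer 2 (weathered basalt): t_2 = 9.81 × 0.12 / 0.1595 = 7.380 d
  layer 3 (medium sand): t_3 = 13.1 × 0.25 / 0.1595 = 20.53 d
Total t = Σ t_i = 36.49 days.

36.5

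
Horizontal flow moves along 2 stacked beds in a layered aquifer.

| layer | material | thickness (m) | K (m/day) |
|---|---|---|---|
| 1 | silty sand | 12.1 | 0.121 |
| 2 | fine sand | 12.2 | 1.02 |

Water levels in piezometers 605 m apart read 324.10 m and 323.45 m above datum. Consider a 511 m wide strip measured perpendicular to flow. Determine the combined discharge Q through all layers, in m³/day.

7.64

Flow is parallel to layering, so each bed carries its own Darcy discharge and the transmissivities add.
Σ(K_i·b_i) = 0.121×12.1 + 1.02×12.2 = 13.91 m²/day.
Hydraulic gradient i = (324.10 − 323.45) / 605 = 0.65 / 605 = 0.001074.
Q = Σ(K_i·b_i) · W · i = 13.91 × 511 × 0.001074 = 7.636 m³/day.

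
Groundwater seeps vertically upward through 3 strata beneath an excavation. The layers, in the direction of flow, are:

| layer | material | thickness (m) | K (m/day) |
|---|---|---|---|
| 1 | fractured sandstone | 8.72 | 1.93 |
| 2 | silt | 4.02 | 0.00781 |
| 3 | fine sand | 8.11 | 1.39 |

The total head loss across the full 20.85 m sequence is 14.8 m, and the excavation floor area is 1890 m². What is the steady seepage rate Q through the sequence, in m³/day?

Flow is perpendicular to layering, so the layers act in series and the equivalent K is the thickness-weighted harmonic mean.
Total thickness L = 8.72 + 4.02 + 8.11 = 20.85 m.
Σ(b_i/K_i) = 8.72/1.93 + 4.02/0.00781 + 8.11/1.39 = 525.1 d.
K_eq = L / Σ(b_i/K_i) = 20.85 / 525.1 = 0.03971 m/day.
Q = K_eq · A · (Δh/L) = 0.03971 × 1890 × (14.8/20.85) = 53.27 m³/day.

53.3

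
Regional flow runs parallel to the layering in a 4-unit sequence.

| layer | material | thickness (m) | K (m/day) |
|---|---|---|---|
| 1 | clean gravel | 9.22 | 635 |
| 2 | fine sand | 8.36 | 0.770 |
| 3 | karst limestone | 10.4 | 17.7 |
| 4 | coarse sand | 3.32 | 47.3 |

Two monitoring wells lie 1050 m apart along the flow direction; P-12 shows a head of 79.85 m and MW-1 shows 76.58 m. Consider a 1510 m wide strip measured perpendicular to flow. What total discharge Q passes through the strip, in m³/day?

Flow is parallel to layering, so each bed carries its own Darcy discharge and the transmissivities add.
Σ(K_i·b_i) = 635×9.22 + 0.770×8.36 + 17.7×10.4 + 47.3×3.32 = 6202 m²/day.
Hydraulic gradient i = (79.85 − 76.58) / 1050 = 3.27 / 1050 = 0.003114.
Q = Σ(K_i·b_i) · W · i = 6202 × 1510 × 0.003114 = 29167 m³/day.

29200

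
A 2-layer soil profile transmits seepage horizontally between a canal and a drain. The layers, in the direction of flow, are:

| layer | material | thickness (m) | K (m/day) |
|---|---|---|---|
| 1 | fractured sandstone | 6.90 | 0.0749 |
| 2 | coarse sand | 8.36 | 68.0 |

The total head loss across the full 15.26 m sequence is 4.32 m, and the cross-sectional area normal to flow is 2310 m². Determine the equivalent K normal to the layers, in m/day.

0.165

Flow is perpendicular to layering, so the layers act in series and the equivalent K is the thickness-weighted harmonic mean.
Total thickness L = 6.90 + 8.36 = 15.26 m.
Σ(b_i/K_i) = 6.90/0.0749 + 8.36/68.0 = 92.25 d.
K_eq = L / Σ(b_i/K_i) = 15.26 / 92.25 = 0.1654 m/day.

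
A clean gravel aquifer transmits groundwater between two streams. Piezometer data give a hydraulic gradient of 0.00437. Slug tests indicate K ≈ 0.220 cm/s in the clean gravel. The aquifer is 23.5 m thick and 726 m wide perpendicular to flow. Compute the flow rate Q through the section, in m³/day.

Convert K: 0.220 cm/s × 864 = 190.1 m/day.
Cross-sectional area A = 726 × 23.5 = 17061 m².
Hydraulic gradient i = 0.00437.
Darcy's law: Q = K · A · i = 190.1 × 17061 × 0.004370 = 14172 m³/day.

14200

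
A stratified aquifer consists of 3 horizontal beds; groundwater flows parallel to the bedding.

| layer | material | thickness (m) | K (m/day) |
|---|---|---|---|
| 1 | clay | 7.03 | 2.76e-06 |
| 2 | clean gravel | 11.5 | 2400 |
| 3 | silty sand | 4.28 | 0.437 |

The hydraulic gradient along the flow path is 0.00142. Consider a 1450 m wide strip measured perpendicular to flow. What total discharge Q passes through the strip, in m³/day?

56800

Flow is parallel to layering, so each bed carries its own Darcy discharge and the transmissivities add.
Σ(K_i·b_i) = 2.76e-06×7.03 + 2400×11.5 + 0.437×4.28 = 27602 m²/day.
Hydraulic gradient i = 0.00142.
Q = Σ(K_i·b_i) · W · i = 27602 × 1450 × 0.001420 = 56832 m³/day.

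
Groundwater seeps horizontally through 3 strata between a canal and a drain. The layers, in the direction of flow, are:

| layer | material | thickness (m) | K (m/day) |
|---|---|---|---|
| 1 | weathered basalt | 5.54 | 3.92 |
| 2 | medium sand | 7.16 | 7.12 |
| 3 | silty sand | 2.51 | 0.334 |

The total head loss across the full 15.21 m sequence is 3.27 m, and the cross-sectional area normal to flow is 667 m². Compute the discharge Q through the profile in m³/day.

Flow is perpendicular to layering, so the layers act in series and the equivalent K is the thickness-weighted harmonic mean.
Total thickness L = 5.54 + 7.16 + 2.51 = 15.21 m.
Σ(b_i/K_i) = 5.54/3.92 + 7.16/7.12 + 2.51/0.334 = 9.934 d.
K_eq = L / Σ(b_i/K_i) = 15.21 / 9.934 = 1.531 m/day.
Q = K_eq · A · (Δh/L) = 1.531 × 667 × (3.27/15.21) = 219.6 m³/day.

220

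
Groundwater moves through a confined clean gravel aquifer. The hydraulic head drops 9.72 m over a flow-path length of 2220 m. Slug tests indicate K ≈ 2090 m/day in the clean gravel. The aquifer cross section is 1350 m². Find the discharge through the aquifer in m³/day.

12400

Hydraulic gradient i = Δh / L = 9.72 / 2220 = 0.004378.
Darcy's law: Q = K · A · i = 2090 × 1350 × 0.004378 = 12354 m³/day.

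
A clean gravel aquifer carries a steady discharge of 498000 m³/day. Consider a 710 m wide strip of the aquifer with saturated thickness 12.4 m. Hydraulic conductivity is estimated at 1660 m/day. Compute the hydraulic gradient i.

Cross-sectional area A = 710 × 12.4 = 8804 m².
From Q = K·A·i, i = Q / (K·A) = 498000 / (1660 × 8804) = 0.03408.

0.0341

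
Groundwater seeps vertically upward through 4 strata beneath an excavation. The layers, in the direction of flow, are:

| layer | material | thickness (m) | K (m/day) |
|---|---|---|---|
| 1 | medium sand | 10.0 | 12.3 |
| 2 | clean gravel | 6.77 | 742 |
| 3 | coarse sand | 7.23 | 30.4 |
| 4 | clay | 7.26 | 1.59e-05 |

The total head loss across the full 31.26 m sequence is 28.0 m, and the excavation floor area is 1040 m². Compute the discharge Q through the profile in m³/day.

Flow is perpendicular to layering, so the layers act in series and the equivalent K is the thickness-weighted harmonic mean.
Total thickness L = 10.0 + 6.77 + 7.23 + 7.26 = 31.26 m.
Σ(b_i/K_i) = 10.0/12.3 + 6.77/742 + 7.23/30.4 + 7.26/1.59e-05 = 4.566e+05 d.
K_eq = L / Σ(b_i/K_i) = 31.26 / 4.566e+05 = 6.846e-05 m/day.
Q = K_eq · A · (Δh/L) = 6.846e-05 × 1040 × (28.0/31.26) = 0.06378 m³/day.

0.0638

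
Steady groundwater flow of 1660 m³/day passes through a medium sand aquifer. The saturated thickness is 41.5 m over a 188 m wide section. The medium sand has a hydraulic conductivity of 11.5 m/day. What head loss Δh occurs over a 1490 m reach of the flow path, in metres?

Cross-sectional area A = 188 × 41.5 = 7802 m².
From Q = K·A·i, i = Q / (K·A) = 1660 / (11.50 × 7802) = 0.01850.
Head loss Δh = i · L = 0.01850 × 1490 = 27.57 m.

27.6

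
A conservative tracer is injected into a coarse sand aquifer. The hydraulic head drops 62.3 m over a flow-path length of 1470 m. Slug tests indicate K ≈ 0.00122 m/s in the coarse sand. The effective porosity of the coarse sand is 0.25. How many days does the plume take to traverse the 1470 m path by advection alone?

Convert K: 0.00122 m/s × 86400 = 105.4 m/day.
Hydraulic gradient i = Δh / L = 62.3 / 1470 = 0.04238.
Darcy flux q = K · i = 105.4 × 0.04238 = 4.467 m/day.
Seepage velocity v = q / n_e = 4.467 / 0.25 = 17.87 m/day.
Travel time t = L / v = 1470 / 17.87 = 82.26 days.

82.3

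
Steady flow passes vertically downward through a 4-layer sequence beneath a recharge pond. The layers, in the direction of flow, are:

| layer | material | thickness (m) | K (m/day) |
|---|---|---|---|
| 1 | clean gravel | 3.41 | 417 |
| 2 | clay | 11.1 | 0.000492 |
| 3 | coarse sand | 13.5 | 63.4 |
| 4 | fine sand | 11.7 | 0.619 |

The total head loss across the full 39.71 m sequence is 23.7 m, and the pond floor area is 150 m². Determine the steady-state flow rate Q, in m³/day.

0.157

Flow is perpendicular to layering, so the layers act in series and the equivalent K is the thickness-weighted harmonic mean.
Total thickness L = 3.41 + 11.1 + 13.5 + 11.7 = 39.71 m.
Σ(b_i/K_i) = 3.41/417 + 11.1/0.000492 + 13.5/63.4 + 11.7/0.619 = 22580 d.
K_eq = L / Σ(b_i/K_i) = 39.71 / 22580 = 0.001759 m/day.
Q = K_eq · A · (Δh/L) = 0.001759 × 150 × (23.7/39.71) = 0.1574 m³/day.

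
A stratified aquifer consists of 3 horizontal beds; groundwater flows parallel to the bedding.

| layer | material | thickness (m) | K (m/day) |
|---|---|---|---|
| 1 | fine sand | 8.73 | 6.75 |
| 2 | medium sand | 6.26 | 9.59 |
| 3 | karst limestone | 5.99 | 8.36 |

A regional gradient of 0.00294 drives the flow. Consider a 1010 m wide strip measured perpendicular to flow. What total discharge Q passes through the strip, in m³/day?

502

Flow is parallel to layering, so each bed carries its own Darcy discharge and the transmissivities add.
Σ(K_i·b_i) = 6.75×8.73 + 9.59×6.26 + 8.36×5.99 = 169.0 m²/day.
Hydraulic gradient i = 0.00294.
Q = Σ(K_i·b_i) · W · i = 169.0 × 1010 × 0.002940 = 501.9 m³/day.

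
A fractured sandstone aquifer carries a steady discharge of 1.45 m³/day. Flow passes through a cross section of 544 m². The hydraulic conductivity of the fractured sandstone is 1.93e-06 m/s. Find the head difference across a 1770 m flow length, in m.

28.3

Convert K: 1.93e-06 m/s × 86400 = 0.1668 m/day.
From Q = K·A·i, i = Q / (K·A) = 1.45 / (0.1668 × 544.0) = 0.01598.
Head loss Δh = i · L = 0.01598 × 1770 = 28.29 m.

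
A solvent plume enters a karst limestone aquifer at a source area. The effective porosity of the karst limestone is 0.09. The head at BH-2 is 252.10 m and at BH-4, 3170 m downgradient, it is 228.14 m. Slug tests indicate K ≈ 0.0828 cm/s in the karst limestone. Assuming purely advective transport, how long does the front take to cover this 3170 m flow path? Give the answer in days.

528

Convert K: 0.0828 cm/s × 864 = 71.54 m/day.
Hydraulic gradient i = (252.10 − 228.14) / 3170 = 23.96 / 3170 = 0.007558.
Darcy flux q = K · i = 71.54 × 0.007558 = 0.5407 m/day.
Seepage velocity v = q / n_e = 0.5407 / 0.09 = 6.008 m/day.
Travel time t = L / v = 3170 / 6.008 = 527.6 days.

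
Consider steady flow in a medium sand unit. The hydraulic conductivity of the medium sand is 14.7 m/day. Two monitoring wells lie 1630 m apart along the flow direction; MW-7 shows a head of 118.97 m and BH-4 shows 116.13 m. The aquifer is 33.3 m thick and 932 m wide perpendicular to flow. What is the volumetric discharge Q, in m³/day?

795

Cross-sectional area A = 932 × 33.3 = 31036 m².
Hydraulic gradient i = (118.97 − 116.13) / 1630 = 2.84 / 1630 = 0.001742.
Darcy's law: Q = K · A · i = 14.70 × 31036 × 0.001742 = 794.9 m³/day.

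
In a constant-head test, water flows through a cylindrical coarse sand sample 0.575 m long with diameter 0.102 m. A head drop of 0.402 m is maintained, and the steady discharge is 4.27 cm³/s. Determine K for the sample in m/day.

64.6

Cross-sectional area A = π·(d/2)² = π × (0.102/2)² = 0.008171 m².
Convert discharge: 4.27 cm³/s = 4.270e-06 m³/s.
Darcy's law rearranged: K = Q·L / (A·Δh) = 4.270e-06 × 0.575 / (0.008171 × 0.402) = 0.0007474 m/s = 64.58 m/day.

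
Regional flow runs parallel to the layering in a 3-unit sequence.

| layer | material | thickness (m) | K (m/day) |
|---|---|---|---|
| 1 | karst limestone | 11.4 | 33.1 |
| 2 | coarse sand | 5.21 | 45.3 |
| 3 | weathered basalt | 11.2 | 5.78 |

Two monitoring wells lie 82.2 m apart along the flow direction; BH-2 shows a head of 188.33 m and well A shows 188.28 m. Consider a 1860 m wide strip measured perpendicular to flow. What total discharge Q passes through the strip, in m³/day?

Flow is parallel to layering, so each bed carries its own Darcy discharge and the transmissivities add.
Σ(K_i·b_i) = 33.1×11.4 + 45.3×5.21 + 5.78×11.2 = 678.1 m²/day.
Hydraulic gradient i = (188.33 − 188.28) / 82.2 = 0.05 / 82.2 = 0.0006083.
Q = Σ(K_i·b_i) · W · i = 678.1 × 1860 × 0.0006083 = 767.2 m³/day.

767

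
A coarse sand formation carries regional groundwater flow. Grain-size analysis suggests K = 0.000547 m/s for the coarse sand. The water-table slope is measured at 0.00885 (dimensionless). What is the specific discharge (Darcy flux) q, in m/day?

Convert K: 0.000547 m/s × 86400 = 47.26 m/day.
Hydraulic gradient i = 0.00885.
Specific discharge q = K · i = 47.26 × 0.008850 = 0.4183 m/day.

0.418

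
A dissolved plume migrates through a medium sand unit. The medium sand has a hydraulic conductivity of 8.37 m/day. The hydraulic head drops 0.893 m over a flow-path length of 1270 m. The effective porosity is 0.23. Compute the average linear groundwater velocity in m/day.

Hydraulic gradient i = Δh / L = 0.893 / 1270 = 0.0007031.
Darcy flux q = K · i = 8.370 × 0.0007031 = 0.005885 m/day.
Seepage velocity v = q / n_e = 0.005885 / 0.23 = 0.02559 m/day.

0.0256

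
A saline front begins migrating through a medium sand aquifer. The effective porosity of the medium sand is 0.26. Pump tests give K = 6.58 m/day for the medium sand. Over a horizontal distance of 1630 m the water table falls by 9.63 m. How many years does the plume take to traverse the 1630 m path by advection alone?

Hydraulic gradient i = Δh / L = 9.63 / 1630 = 0.005908.
Darcy flux q = K · i = 6.580 × 0.005908 = 0.03887 m/day.
Seepage velocity v = q / n_e = 0.03887 / 0.26 = 0.1495 m/day.
Travel time t = L / v = 1630 / 0.1495 = 10902 days = 29.85 years.

29.8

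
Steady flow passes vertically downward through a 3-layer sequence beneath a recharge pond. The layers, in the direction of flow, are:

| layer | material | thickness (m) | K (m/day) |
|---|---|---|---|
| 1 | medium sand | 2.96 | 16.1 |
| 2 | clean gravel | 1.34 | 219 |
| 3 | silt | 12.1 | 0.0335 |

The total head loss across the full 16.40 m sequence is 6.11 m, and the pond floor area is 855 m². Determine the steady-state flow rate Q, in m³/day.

Flow is perpendicular to layering, so the layers act in series and the equivalent K is the thickness-weighted harmonic mean.
Total thickness L = 2.96 + 1.34 + 12.1 = 16.40 m.
Σ(b_i/K_i) = 2.96/16.1 + 1.34/219 + 12.1/0.0335 = 361.4 d.
K_eq = L / Σ(b_i/K_i) = 16.40 / 361.4 = 0.04538 m/day.
Q = K_eq · A · (Δh/L) = 0.04538 × 855 × (6.11/16.40) = 14.46 m³/day.

14.5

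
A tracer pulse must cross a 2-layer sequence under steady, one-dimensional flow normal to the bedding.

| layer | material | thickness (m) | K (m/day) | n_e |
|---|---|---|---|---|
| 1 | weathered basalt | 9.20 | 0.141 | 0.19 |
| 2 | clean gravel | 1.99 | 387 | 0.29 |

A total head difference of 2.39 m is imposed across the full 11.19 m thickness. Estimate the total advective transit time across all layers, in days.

63.5

With flow normal to the layers, continuity requires the same specific discharge q through every layer.
Σ(b_i/K_i) = 9.20/0.141 + 1.99/387 = 65.25 d.
q = Δh / Σ(b_i/K_i) = 2.39 / 65.25 = 0.03663 m/day.
In each layer the seepage velocity is v_i = q/n_i, so the layer transit time is t_i = b_i·n_i / q:
  layer 1 (weathered basalt): t_1 = 9.20 × 0.19 / 0.03663 = 47.73 d
  layer 2 (clean gravel): t_2 = 1.99 × 0.29 / 0.03663 = 15.76 d
Total t = Σ t_i = 63.48 days.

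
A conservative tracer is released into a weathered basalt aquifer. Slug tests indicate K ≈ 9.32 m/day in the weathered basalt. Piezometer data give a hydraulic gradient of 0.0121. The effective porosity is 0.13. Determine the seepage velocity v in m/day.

Hydraulic gradient i = 0.0121.
Darcy flux q = K · i = 9.320 × 0.01210 = 0.1128 m/day.
Seepage velocity v = q / n_e = 0.1128 / 0.13 = 0.8675 m/day.

0.867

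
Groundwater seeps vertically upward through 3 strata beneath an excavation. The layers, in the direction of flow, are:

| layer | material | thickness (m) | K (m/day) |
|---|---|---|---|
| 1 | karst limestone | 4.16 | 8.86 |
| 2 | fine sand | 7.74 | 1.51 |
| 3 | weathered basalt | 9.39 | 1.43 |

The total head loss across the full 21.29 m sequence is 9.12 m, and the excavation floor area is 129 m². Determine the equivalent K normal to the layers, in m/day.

Flow is perpendicular to layering, so the layers act in series and the equivalent K is the thickness-weighted harmonic mean.
Total thickness L = 4.16 + 7.74 + 9.39 = 21.29 m.
Σ(b_i/K_i) = 4.16/8.86 + 7.74/1.51 + 9.39/1.43 = 12.16 d.
K_eq = L / Σ(b_i/K_i) = 21.29 / 12.16 = 1.751 m/day.

1.75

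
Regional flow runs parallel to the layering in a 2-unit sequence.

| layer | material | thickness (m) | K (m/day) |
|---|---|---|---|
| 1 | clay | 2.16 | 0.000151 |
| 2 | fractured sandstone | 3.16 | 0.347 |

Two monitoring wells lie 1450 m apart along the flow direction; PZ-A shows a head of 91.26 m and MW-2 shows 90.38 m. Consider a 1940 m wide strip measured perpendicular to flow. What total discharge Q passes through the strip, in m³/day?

1.29

Flow is parallel to layering, so each bed carries its own Darcy discharge and the transmissivities add.
Σ(K_i·b_i) = 0.000151×2.16 + 0.347×3.16 = 1.097 m²/day.
Hydraulic gradient i = (91.26 − 90.38) / 1450 = 0.88 / 1450 = 0.0006069.
Q = Σ(K_i·b_i) · W · i = 1.097 × 1940 × 0.0006069 = 1.291 m³/day.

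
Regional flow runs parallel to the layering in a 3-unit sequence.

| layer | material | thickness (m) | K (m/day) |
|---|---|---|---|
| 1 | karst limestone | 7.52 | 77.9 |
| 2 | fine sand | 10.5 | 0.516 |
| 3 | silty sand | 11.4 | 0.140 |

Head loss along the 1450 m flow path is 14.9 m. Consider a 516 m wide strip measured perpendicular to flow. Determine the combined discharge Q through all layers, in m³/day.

3140

Flow is parallel to layering, so each bed carries its own Darcy discharge and the transmissivities add.
Σ(K_i·b_i) = 77.9×7.52 + 0.516×10.5 + 0.140×11.4 = 592.8 m²/day.
Hydraulic gradient i = Δh / L = 14.9 / 1450 = 0.01028.
Q = Σ(K_i·b_i) · W · i = 592.8 × 516 × 0.01028 = 3143 m³/day.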